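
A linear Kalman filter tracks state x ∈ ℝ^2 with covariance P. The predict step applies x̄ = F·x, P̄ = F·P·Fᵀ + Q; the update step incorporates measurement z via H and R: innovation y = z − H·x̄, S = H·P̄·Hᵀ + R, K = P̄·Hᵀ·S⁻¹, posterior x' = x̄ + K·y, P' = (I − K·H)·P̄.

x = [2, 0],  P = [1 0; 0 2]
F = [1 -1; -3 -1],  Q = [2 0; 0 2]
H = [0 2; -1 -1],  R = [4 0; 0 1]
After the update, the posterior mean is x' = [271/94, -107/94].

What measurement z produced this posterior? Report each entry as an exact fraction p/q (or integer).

z = [-2, -2]

x̄ = F·x = [2, -6]
P̄ = F·P·Fᵀ + Q = [5 -1; -1 13]
S = H·P̄·Hᵀ + R = [56 -24; -24 17]
K = P̄·Hᵀ·S⁻¹ = [-65/188 -34/47; 77/188 -6/47]
x' − x̄ = [83/94, 457/94] = K·y
y = (KᵀK)⁻¹·Kᵀ·(x' − x̄) = [10, -6]
z = y + H·x̄ = [10, -6] + [-12, 4] = [-2, -2]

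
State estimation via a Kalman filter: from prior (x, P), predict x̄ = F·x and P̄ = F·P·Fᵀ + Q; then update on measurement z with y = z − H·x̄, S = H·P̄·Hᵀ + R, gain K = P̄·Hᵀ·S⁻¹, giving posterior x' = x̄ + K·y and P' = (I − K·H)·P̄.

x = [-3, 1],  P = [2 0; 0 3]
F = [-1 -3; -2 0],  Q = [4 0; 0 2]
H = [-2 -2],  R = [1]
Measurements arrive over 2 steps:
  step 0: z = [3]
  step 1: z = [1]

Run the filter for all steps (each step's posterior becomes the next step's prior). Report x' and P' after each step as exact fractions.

step 0: x̄ = F·x = [0, 6]
step 0: P̄ = F·P·Fᵀ + Q = [33 4; 4 10]
step 0: y = z − H·x̄ = [15]
step 0: S = H·P̄·Hᵀ + R = [205]
step 0: K = P̄·Hᵀ·S⁻¹ = [-74/205; -28/205]
step 0: x' = x̄ + K·y = [-222/41, 162/41]
step 0: P' = (I − K·H)·P̄ = [1289/205 -1252/205; -1252/205 1266/205]
step 1: x̄ = F·x = [-264/41, 444/41]
step 1: P̄ = F·P·Fᵀ + Q = [5991/205 -4934/205; -4934/205 5566/205]
step 1: y = z − H·x̄ = [401/41]
step 1: S = H·P̄·Hᵀ + R = [6961/205]
step 1: K = P̄·Hᵀ·S⁻¹ = [-2114/6961; -1264/6961]
step 1: x' = x̄ + K·y = [-65498/6961, 63020/6961]
step 1: P' = (I − K·H)·P̄ = [181631/6961 -180574/6961; -180574/6961 181206/6961]

step 0: x' = [-222/41, 162/41], P' = [1289/205 -1252/205; -1252/205 1266/205]
step 1: x' = [-65498/6961, 63020/6961], P' = [181631/6961 -180574/6961; -180574/6961 181206/6961]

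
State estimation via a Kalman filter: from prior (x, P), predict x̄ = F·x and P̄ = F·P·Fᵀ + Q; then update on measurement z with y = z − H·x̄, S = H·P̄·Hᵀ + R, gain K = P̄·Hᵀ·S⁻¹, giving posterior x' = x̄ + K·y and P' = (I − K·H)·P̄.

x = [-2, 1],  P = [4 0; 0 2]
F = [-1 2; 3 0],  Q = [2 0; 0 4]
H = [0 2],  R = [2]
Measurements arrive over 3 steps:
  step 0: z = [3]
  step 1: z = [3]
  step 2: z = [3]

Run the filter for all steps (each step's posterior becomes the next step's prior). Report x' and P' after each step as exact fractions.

step 0: x̄ = F·x = [4, -6]
step 0: P̄ = F·P·Fᵀ + Q = [14 -12; -12 40]
step 0: y = z − H·x̄ = [15]
step 0: S = H·P̄·Hᵀ + R = [162]
step 0: K = P̄·Hᵀ·S⁻¹ = [-4/27; 40/81]
step 0: x' = x̄ + K·y = [16/9, 38/27]
step 0: P' = (I − K·H)·P̄ = [94/9 -4/27; -4/27 40/81]
step 1: x̄ = F·x = [28/27, 16/3]
step 1: P̄ = F·P·Fᵀ + Q = [1216/81 -290/9; -290/9 98]
step 1: y = z − H·x̄ = [-23/3]
step 1: S = H·P̄·Hᵀ + R = [394]
step 1: K = P̄·Hᵀ·S⁻¹ = [-290/1773; 98/197]
step 1: x' = x̄ + K·y = [1354/591, 898/591]
step 1: P' = (I − K·H)·P̄ = [7928/1773 -290/1773; -290/1773 98/197]
step 2: x̄ = F·x = [442/591, 1354/197]
step 2: P̄ = F·P·Fᵀ + Q = [16162/1773 -2836/197; -2836/197 8716/197]
step 2: y = z − H·x̄ = [-2117/197]
step 2: S = H·P̄·Hᵀ + R = [35258/197]
step 2: K = P̄·Hᵀ·S⁻¹ = [-2836/17629; 8716/17629]
step 2: x' = x̄ + K·y = [130982/52887, 27502/17629]
step 2: P' = (I − K·H)·P̄ = [711410/158661 -2836/17629; -2836/17629 8716/17629]

step 0: x' = [16/9, 38/27], P' = [94/9 -4/27; -4/27 40/81]
step 1: x' = [1354/591, 898/591], P' = [7928/1773 -290/1773; -290/1773 98/197]
step 2: x' = [130982/52887, 27502/17629], P' = [711410/158661 -2836/17629; -2836/17629 8716/17629]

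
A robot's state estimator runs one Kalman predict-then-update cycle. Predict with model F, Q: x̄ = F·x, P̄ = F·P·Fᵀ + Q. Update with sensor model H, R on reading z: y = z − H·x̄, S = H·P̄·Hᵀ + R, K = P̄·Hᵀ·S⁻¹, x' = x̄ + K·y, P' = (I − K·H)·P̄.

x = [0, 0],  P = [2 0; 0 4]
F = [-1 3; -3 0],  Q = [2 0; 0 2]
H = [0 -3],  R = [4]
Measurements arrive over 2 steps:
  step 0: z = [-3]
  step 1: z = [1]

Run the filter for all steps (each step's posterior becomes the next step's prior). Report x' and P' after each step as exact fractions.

step 0: x̄ = F·x = [0, 0]
step 0: P̄ = F·P·Fᵀ + Q = [40 6; 6 20]
step 0: y = z − H·x̄ = [-3]
step 0: S = H·P̄·Hᵀ + R = [184]
step 0: K = P̄·Hᵀ·S⁻¹ = [-9/92; -15/46]
step 0: x' = x̄ + K·y = [27/92, 45/46]
step 0: P' = (I − K·H)·P̄ = [1759/46 3/23; 3/23 10/23]
step 1: x̄ = F·x = [243/92, -81/92]
step 1: P̄ = F·P·Fᵀ + Q = [1995/46 5223/46; 5223/46 15923/46]
step 1: y = z − H·x̄ = [-151/92]
step 1: S = H·P̄·Hᵀ + R = [143491/46]
step 1: K = P̄·Hᵀ·S⁻¹ = [-15669/143491; -47769/143491]
step 1: x' = x̄ + K·y = [404721/143491, -47931/143491]
step 1: P' = (I − K·H)·P̄ = [885804/143491 20892/143491; 20892/143491 63692/143491]

step 0: x' = [27/92, 45/46], P' = [1759/46 3/23; 3/23 10/23]
step 1: x' = [404721/143491, -47931/143491], P' = [885804/143491 20892/143491; 20892/143491 63692/143491]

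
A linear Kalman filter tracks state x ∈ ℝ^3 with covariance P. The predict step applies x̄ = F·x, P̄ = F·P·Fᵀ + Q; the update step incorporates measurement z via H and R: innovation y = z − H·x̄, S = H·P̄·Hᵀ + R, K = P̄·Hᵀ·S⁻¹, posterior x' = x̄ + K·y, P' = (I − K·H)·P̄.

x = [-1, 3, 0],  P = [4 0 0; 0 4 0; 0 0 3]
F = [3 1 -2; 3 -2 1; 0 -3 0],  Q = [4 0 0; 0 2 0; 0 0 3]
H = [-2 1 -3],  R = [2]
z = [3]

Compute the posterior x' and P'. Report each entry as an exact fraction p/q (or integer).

x̄ = F·x = [0, -9, -9]
P̄ = F·P·Fᵀ + Q = [56 22 -12; 22 57 24; -12 24 39]
y = z − H·x̄ = [-15]
S = H·P̄·Hᵀ + R = [258]
K = P̄·Hᵀ·S⁻¹ = [-9/43; -59/258; -23/86]
x' = x̄ + K·y = [135/43, -479/86, -429/86]
P' = (I − K·H)·P̄ = [1922/43 415/43 -1137/43; 415/43 11225/258 707/86; -1137/43 707/86 1767/86]

x' = [135/43, -479/86, -429/86]
P' = [1922/43 415/43 -1137/43; 415/43 11225/258 707/86; -1137/43 707/86 1767/86]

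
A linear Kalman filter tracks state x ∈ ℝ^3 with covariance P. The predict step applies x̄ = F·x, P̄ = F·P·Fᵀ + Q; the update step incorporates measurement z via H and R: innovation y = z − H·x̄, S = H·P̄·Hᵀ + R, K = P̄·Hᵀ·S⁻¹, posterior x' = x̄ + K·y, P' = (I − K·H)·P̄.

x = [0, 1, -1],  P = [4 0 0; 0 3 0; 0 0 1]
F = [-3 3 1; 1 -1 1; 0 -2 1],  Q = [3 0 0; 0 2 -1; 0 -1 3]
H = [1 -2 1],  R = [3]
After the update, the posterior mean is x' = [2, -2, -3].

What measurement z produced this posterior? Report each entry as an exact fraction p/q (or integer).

z = [3]

x̄ = F·x = [2, -2, -3]
P̄ = F·P·Fᵀ + Q = [67 -20 -17; -20 10 6; -17 6 16]
S = H·P̄·Hᵀ + R = [148]
K = P̄·Hᵀ·S⁻¹ = [45/74; -17/74; -13/148]
x' − x̄ = [0, 0, 0] = K·y
y = (KᵀK)⁻¹·Kᵀ·(x' − x̄) = [0]
z = y + H·x̄ = [0] + [3] = [3]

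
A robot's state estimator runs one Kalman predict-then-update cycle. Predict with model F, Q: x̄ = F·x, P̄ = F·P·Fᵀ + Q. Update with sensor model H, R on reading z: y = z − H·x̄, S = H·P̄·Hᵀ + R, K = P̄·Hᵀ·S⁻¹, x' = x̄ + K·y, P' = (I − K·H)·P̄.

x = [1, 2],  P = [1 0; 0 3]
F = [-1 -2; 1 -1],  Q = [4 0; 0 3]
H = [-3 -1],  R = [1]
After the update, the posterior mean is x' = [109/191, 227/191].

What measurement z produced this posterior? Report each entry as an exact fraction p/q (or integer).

z = [-3]

x̄ = F·x = [-5, -1]
P̄ = F·P·Fᵀ + Q = [17 5; 5 7]
S = H·P̄·Hᵀ + R = [191]
K = P̄·Hᵀ·S⁻¹ = [-56/191; -22/191]
x' − x̄ = [1064/191, 418/191] = K·y
y = (KᵀK)⁻¹·Kᵀ·(x' − x̄) = [-19]
z = y + H·x̄ = [-19] + [16] = [-3]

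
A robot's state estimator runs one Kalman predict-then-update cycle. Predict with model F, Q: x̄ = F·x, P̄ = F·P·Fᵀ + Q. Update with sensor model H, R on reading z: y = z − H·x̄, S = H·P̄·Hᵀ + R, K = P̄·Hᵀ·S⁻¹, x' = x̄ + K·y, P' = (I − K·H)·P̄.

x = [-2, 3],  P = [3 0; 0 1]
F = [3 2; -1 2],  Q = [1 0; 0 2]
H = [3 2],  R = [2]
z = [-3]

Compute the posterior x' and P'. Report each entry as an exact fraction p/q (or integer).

x̄ = F·x = [0, 8]
P̄ = F·P·Fᵀ + Q = [32 -5; -5 9]
y = z − H·x̄ = [-19]
S = H·P̄·Hᵀ + R = [266]
K = P̄·Hᵀ·S⁻¹ = [43/133; 3/266]
x' = x̄ + K·y = [-43/7, 109/14]
P' = (I − K·H)·P̄ = [558/133 -794/133; -794/133 2385/266]

x' = [-43/7, 109/14]
P' = [558/133 -794/133; -794/133 2385/266]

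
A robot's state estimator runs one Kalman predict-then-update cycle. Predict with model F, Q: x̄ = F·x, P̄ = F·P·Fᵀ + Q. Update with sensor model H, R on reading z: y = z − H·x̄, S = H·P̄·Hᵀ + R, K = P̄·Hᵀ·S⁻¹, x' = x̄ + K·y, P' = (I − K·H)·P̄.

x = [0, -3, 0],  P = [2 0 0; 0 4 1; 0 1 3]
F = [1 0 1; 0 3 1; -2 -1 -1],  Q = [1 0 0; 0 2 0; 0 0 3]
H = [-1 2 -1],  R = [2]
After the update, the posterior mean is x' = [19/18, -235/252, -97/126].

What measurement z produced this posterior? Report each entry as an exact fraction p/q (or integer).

z = [-2]

x̄ = F·x = [0, -9, 3]
P̄ = F·P·Fᵀ + Q = [6 6 -8; 6 47 -19; -8 -19 20]
S = H·P̄·Hᵀ + R = [252]
K = P̄·Hᵀ·S⁻¹ = [1/18; 107/252; -25/126]
x' − x̄ = [19/18, 2033/252, -475/126] = K·y
y = (KᵀK)⁻¹·Kᵀ·(x' − x̄) = [19]
z = y + H·x̄ = [19] + [-21] = [-2]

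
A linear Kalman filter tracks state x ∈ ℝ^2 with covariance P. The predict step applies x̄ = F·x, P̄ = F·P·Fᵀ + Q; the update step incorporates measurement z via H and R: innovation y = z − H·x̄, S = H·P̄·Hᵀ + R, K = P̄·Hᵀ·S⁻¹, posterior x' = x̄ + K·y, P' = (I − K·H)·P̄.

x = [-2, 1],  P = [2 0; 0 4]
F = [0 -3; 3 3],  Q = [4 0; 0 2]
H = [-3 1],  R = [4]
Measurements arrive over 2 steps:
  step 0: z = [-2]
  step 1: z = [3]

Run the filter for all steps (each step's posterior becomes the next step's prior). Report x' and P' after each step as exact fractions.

step 0: x' = [-55/53, -805/159], P' = [92/53 224/53; 224/53 2180/159]
step 1: x' = [-7651/20637, 109786/61911], P' = [6200/6879 36592/20637; 36592/20637 403676/61911]

step 0: x̄ = F·x = [-3, -3]
step 0: P̄ = F·P·Fᵀ + Q = [40 -36; -36 56]
step 0: y = z − H·x̄ = [-8]
step 0: S = H·P̄·Hᵀ + R = [636]
step 0: K = P̄·Hᵀ·S⁻¹ = [-13/53; 41/159]
step 0: x' = x̄ + K·y = [-55/53, -805/159]
step 0: P' = (I − K·H)·P̄ = [92/53 224/53; 224/53 2180/159]
step 1: x̄ = F·x = [805/53, -970/53]
step 1: P̄ = F·P·Fᵀ + Q = [6752/53 -8556/53; -8556/53 11506/53]
step 1: y = z − H·x̄ = [3544/53]
step 1: S = H·P̄·Hᵀ + R = [123822/53]
step 1: K = P̄·Hᵀ·S⁻¹ = [-4802/20637; 18587/61911]
step 1: x' = x̄ + K·y = [-7651/20637, 109786/61911]
step 1: P' = (I − K·H)·P̄ = [6200/6879 36592/20637; 36592/20637 403676/61911]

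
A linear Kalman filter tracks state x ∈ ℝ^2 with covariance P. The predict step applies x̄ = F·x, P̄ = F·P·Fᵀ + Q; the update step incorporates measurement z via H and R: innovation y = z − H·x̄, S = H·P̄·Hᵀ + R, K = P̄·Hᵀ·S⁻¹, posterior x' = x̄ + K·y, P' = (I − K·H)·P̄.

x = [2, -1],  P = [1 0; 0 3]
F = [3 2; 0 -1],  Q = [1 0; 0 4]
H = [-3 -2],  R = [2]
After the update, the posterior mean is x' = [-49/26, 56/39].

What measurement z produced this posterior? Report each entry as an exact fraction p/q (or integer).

z = [3]

x̄ = F·x = [4, 1]
P̄ = F·P·Fᵀ + Q = [22 -6; -6 7]
S = H·P̄·Hᵀ + R = [156]
K = P̄·Hᵀ·S⁻¹ = [-9/26; 1/39]
x' − x̄ = [-153/26, 17/39] = K·y
y = (KᵀK)⁻¹·Kᵀ·(x' − x̄) = [17]
z = y + H·x̄ = [17] + [-14] = [3]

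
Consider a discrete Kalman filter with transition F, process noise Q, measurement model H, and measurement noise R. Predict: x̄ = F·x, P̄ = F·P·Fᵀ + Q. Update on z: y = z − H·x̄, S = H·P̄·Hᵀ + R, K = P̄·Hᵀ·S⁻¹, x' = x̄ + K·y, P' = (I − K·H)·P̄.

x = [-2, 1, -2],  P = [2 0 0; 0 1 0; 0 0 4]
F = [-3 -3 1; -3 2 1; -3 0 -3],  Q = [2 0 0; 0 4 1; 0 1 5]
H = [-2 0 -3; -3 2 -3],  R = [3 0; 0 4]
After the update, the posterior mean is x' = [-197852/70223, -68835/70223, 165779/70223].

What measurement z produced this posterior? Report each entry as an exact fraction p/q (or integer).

z = [-1, -1]

x̄ = F·x = [1, 6, 12]
P̄ = F·P·Fᵀ + Q = [33 16 6; 16 30 7; 6 7 59]
S = H·P̄·Hᵀ + R = [738 713; 713 784]
K = P̄·Hᵀ·S⁻¹ = [-5251/70223 -2838/70223; -35135/70223 31147/70223; -19123/70223 1179/70223]
x' − x̄ = [-268075/70223, -490173/70223, -676897/70223] = K·y
y = (KᵀK)⁻¹·Kᵀ·(x' − x̄) = [37, 26]
z = y + H·x̄ = [37, 26] + [-38, -27] = [-1, -1]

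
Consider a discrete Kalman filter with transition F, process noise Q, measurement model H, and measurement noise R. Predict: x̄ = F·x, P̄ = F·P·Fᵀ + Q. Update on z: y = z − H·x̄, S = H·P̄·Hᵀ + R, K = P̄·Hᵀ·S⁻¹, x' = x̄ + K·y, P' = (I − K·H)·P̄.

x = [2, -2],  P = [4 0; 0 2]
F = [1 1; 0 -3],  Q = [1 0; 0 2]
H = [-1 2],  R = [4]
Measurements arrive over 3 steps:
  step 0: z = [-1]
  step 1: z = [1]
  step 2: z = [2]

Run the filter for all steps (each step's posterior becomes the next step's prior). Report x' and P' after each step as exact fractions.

step 0: x̄ = F·x = [0, 6]
step 0: P̄ = F·P·Fᵀ + Q = [7 -6; -6 20]
step 0: y = z − H·x̄ = [-13]
step 0: S = H·P̄·Hᵀ + R = [115]
step 0: K = P̄·Hᵀ·S⁻¹ = [-19/115; 2/5]
step 0: x' = x̄ + K·y = [247/115, 4/5]
step 0: P' = (I − K·H)·P̄ = [444/115 8/5; 8/5 8/5]
step 1: x̄ = F·x = [339/115, -12/5]
step 1: P̄ = F·P·Fᵀ + Q = [1111/115 -48/5; -48/5 82/5]
step 1: y = z − H·x̄ = [1006/115]
step 1: S = H·P̄·Hᵀ + R = [13531/115]
step 1: K = P̄·Hᵀ·S⁻¹ = [-3319/13531; 4876/13531]
step 1: x' = x̄ + K·y = [10853/13531, 10180/13531]
step 1: P' = (I − K·H)·P̄ = [34932/13531 10828/13531; 10828/13531 15166/13531]
step 2: x̄ = F·x = [21033/13531, -30540/13531]
step 2: P̄ = F·P·Fᵀ + Q = [85285/13531 -77982/13531; -77982/13531 163556/13531]
step 2: y = z − H·x̄ = [109175/13531]
step 2: S = H·P̄·Hᵀ + R = [1105561/13531]
step 2: K = P̄·Hᵀ·S⁻¹ = [-241249/1105561; 405094/1105561]
step 2: x' = x̄ + K·y = [-228002/1105561, 773210/1105561]
step 2: P' = (I − K·H)·P̄ = [2666964/1105561 850984/1105561; 850984/1105561 1235680/1105561]

step 0: x' = [247/115, 4/5], P' = [444/115 8/5; 8/5 8/5]
step 1: x' = [10853/13531, 10180/13531], P' = [34932/13531 10828/13531; 10828/13531 15166/13531]
step 2: x' = [-228002/1105561, 773210/1105561], P' = [2666964/1105561 850984/1105561; 850984/1105561 1235680/1105561]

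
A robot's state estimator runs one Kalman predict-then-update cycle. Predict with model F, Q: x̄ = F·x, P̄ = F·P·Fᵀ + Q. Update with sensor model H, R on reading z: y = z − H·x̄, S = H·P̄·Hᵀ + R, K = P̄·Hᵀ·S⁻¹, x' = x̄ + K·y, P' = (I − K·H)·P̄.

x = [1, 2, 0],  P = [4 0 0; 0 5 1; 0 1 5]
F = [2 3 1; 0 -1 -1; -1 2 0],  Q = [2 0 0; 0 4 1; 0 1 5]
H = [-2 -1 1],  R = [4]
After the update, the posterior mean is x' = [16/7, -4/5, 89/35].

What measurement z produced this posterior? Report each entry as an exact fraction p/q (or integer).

z = [-1]

x̄ = F·x = [8, -2, 3]
P̄ = F·P·Fᵀ + Q = [74 -24 24; -24 16 -11; 24 -11 29]
S = H·P̄·Hᵀ + R = [175]
K = P̄·Hᵀ·S⁻¹ = [-4/7; 3/25; -8/175]
x' − x̄ = [-40/7, 6/5, -16/35] = K·y
y = (KᵀK)⁻¹·Kᵀ·(x' − x̄) = [10]
z = y + H·x̄ = [10] + [-11] = [-1]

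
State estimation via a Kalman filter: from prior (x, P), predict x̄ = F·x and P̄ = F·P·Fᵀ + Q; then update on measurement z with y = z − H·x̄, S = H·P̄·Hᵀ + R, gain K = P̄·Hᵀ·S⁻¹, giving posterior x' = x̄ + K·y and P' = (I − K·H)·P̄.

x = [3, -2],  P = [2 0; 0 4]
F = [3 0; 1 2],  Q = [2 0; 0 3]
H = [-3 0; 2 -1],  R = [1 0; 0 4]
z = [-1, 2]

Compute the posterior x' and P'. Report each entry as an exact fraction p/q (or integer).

x̄ = F·x = [9, -1]
P̄ = F·P·Fᵀ + Q = [20 6; 6 21]
y = z − H·x̄ = [26, -17]
S = H·P̄·Hᵀ + R = [181 -102; -102 81]
K = P̄·Hᵀ·S⁻¹ = [-464/1419 34/4257; -24/43 -35/43]
x' = x̄ + K·y = [1543/4257, -72/43]
P' = (I − K·H)·P̄ = [464/4257 8/43; 8/43 156/43]

x' = [1543/4257, -72/43]
P' = [464/4257 8/43; 8/43 156/43]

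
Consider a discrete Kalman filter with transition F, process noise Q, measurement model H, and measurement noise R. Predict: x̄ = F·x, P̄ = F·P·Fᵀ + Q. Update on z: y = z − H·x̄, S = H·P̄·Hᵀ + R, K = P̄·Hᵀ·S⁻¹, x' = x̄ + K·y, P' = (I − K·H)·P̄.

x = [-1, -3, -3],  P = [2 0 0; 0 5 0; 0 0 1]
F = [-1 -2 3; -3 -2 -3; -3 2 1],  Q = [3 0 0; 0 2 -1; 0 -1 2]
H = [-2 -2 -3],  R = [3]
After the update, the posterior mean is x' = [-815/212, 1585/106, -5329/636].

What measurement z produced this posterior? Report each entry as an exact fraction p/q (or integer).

z = [3]

x̄ = F·x = [-2, 18, -6]
P̄ = F·P·Fᵀ + Q = [34 17 -11; 17 49 -6; -11 -6 41]
S = H·P̄·Hᵀ + R = [636]
K = P̄·Hᵀ·S⁻¹ = [-23/212; -19/106; -89/636]
x' − x̄ = [-391/212, -323/106, -1513/636] = K·y
y = (KᵀK)⁻¹·Kᵀ·(x' − x̄) = [17]
z = y + H·x̄ = [17] + [-14] = [3]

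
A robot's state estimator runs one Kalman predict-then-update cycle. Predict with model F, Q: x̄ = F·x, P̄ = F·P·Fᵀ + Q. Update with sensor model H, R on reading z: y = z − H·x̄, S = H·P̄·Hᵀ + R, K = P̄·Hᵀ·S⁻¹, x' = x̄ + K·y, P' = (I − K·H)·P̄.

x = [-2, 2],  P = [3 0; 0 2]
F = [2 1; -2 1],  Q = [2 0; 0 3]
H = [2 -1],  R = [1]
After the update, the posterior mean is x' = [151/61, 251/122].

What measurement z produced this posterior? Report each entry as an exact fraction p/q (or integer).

x̄ = F·x = [-2, 6]
P̄ = F·P·Fᵀ + Q = [16 -10; -10 17]
S = H·P̄·Hᵀ + R = [122]
K = P̄·Hᵀ·S⁻¹ = [21/61; -37/122]
x' − x̄ = [273/61, -481/122] = K·y
y = (KᵀK)⁻¹·Kᵀ·(x' − x̄) = [13]
z = y + H·x̄ = [13] + [-10] = [3]

z = [3]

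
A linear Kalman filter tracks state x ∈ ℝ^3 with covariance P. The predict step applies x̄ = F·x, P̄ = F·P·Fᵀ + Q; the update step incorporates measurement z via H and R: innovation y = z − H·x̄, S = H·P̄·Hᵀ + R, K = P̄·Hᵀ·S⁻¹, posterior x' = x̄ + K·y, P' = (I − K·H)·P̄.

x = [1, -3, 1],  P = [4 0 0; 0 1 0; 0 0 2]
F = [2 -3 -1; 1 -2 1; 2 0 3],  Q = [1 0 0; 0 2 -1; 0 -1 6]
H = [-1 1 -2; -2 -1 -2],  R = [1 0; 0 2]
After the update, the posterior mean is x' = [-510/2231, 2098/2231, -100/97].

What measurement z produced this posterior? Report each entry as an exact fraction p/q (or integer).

x̄ = F·x = [10, 8, 5]
P̄ = F·P·Fᵀ + Q = [28 12 10; 12 12 13; 10 13 40]
S = H·P̄·Hᵀ + R = [165 252; 252 466]
K = P̄·Hᵀ·S⁻¹ = [900/2231 -908/2231; 1754/6693 -613/2231; -161/291 11/194]
x' − x̄ = [-22820/2231, -15750/2231, -585/97] = K·y
y = (KᵀK)⁻¹·Kᵀ·(x' − x̄) = [15, 40]
z = y + H·x̄ = [15, 40] + [-12, -38] = [3, 2]

z = [3, 2]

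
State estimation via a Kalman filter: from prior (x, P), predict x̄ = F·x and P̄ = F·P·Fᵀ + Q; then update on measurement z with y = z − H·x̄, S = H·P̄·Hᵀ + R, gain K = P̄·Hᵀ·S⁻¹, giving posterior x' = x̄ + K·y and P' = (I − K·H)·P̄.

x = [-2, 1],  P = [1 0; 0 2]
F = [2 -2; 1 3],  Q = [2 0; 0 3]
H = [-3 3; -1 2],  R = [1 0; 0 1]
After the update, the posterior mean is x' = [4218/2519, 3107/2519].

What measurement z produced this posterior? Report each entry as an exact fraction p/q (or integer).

x̄ = F·x = [-6, 1]
P̄ = F·P·Fᵀ + Q = [14 -10; -10 22]
S = H·P̄·Hᵀ + R = [505 264; 264 143]
K = P̄·Hᵀ·S⁻¹ = [-120/229 1838/2519; -48/229 1926/2519]
x' − x̄ = [19332/2519, 588/2519] = K·y
y = (KᵀK)⁻¹·Kᵀ·(x' − x̄) = [-23, -6]
z = y + H·x̄ = [-23, -6] + [21, 8] = [-2, 2]

z = [-2, 2]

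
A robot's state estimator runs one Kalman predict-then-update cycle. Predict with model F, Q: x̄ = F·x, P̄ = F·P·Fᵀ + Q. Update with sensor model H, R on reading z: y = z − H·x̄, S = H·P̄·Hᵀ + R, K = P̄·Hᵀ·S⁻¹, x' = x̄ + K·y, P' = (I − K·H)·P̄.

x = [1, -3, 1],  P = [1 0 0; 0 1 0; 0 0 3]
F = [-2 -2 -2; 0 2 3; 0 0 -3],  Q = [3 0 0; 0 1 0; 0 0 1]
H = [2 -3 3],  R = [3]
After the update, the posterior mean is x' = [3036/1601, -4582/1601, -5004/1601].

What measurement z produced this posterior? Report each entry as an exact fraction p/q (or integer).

z = [3]

x̄ = F·x = [2, -3, -3]
P̄ = F·P·Fᵀ + Q = [23 -22 18; -22 32 -27; 18 -27 28]
S = H·P̄·Hᵀ + R = [1601]
K = P̄·Hᵀ·S⁻¹ = [166/1601; -221/1601; 201/1601]
x' − x̄ = [-166/1601, 221/1601, -201/1601] = K·y
y = (KᵀK)⁻¹·Kᵀ·(x' − x̄) = [-1]
z = y + H·x̄ = [-1] + [4] = [3]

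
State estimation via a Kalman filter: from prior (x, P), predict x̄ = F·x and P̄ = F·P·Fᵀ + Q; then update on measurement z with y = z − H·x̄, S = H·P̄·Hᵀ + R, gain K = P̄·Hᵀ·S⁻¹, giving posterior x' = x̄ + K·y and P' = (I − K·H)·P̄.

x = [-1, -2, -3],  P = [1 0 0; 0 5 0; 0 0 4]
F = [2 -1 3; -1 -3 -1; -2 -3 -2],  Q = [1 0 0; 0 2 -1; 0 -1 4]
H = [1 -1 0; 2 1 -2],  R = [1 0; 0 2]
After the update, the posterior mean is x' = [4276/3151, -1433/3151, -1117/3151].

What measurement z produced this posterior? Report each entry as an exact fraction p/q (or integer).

z = [2, 3]

x̄ = F·x = [-9, 10, 14]
P̄ = F·P·Fᵀ + Q = [46 1 -13; 1 52 54; -13 54 69]
S = H·P̄·Hᵀ + R = [97 173; 173 406]
K = P̄·Hᵀ·S⁻¹ = [-2317/9453 3758/9453; -3788/3151 1195/3151; -2724/3151 307/3151]
x' − x̄ = [32635/3151, -32943/3151, -45231/3151] = K·y
y = (KᵀK)⁻¹·Kᵀ·(x' − x̄) = [21, 39]
z = y + H·x̄ = [21, 39] + [-19, -36] = [2, 3]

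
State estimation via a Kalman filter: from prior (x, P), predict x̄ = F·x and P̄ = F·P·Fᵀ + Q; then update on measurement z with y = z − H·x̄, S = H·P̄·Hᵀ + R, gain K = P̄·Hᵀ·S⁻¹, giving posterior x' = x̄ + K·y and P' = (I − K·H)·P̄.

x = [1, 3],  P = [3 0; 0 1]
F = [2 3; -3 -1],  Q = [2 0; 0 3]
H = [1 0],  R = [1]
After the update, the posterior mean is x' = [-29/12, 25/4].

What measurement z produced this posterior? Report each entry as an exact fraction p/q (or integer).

z = [-3]

x̄ = F·x = [11, -6]
P̄ = F·P·Fᵀ + Q = [23 -21; -21 31]
S = H·P̄·Hᵀ + R = [24]
K = P̄·Hᵀ·S⁻¹ = [23/24; -7/8]
x' − x̄ = [-161/12, 49/4] = K·y
y = (KᵀK)⁻¹·Kᵀ·(x' − x̄) = [-14]
z = y + H·x̄ = [-14] + [11] = [-3]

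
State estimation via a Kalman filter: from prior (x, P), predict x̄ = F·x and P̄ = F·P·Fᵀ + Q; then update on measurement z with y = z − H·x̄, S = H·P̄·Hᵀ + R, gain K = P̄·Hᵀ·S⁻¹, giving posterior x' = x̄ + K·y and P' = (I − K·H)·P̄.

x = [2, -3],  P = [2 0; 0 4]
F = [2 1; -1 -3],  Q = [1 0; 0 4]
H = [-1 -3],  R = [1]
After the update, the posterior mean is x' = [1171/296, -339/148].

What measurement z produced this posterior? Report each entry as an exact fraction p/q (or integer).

z = [3]

x̄ = F·x = [1, 7]
P̄ = F·P·Fᵀ + Q = [13 -16; -16 42]
S = H·P̄·Hᵀ + R = [296]
K = P̄·Hᵀ·S⁻¹ = [35/296; -55/148]
x' − x̄ = [875/296, -1375/148] = K·y
y = (KᵀK)⁻¹·Kᵀ·(x' − x̄) = [25]
z = y + H·x̄ = [25] + [-22] = [3]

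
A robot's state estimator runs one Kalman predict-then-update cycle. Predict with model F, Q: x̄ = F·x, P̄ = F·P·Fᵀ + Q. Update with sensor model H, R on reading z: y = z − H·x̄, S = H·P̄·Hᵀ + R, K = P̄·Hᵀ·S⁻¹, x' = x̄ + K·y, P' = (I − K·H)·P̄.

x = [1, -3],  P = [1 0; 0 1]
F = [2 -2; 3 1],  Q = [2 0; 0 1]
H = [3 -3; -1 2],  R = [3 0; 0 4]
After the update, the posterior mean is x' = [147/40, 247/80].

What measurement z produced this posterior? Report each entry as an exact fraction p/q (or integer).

x̄ = F·x = [8, 0]
P̄ = F·P·Fᵀ + Q = [10 4; 4 11]
S = H·P̄·Hᵀ + R = [120 -60; -60 42]
K = P̄·Hᵀ·S⁻¹ = [53/120 7/12; 11/80 5/8]
x' − x̄ = [-173/40, 247/80] = K·y
y = (KᵀK)⁻¹·Kᵀ·(x' − x̄) = [-23, 10]
z = y + H·x̄ = [-23, 10] + [24, -8] = [1, 2]

z = [1, 2]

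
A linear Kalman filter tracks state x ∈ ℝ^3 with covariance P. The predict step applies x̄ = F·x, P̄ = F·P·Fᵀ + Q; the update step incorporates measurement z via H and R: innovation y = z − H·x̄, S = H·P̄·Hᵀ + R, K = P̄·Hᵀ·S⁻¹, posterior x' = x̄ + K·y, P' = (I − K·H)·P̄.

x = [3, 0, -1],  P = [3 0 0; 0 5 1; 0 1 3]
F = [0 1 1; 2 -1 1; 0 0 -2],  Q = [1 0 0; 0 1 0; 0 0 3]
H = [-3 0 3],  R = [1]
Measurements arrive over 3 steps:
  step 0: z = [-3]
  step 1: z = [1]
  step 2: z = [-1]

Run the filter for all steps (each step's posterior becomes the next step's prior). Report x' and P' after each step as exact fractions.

step 0: x̄ = F·x = [-1, 5, 2]
step 0: P̄ = F·P·Fᵀ + Q = [11 -2 -8; -2 19 -4; -8 -4 15]
step 0: y = z − H·x̄ = [-12]
step 0: S = H·P̄·Hᵀ + R = [379]
step 0: K = P̄·Hᵀ·S⁻¹ = [-57/379; -6/379; 69/379]
step 0: x' = x̄ + K·y = [305/379, 1967/379, -70/379]
step 0: P' = (I − K·H)·P̄ = [920/379 -1100/379 901/379; -1100/379 7165/379 -1102/379; 901/379 -1102/379 924/379]
step 1: x̄ = F·x = [1897/379, -1427/379, 140/379]
step 1: P̄ = F·P·Fᵀ + Q = [6264/379 -6639/379 356/379; -6639/379 22356/379 -7656/379; 356/379 -7656/379 4833/379]
step 1: y = z − H·x̄ = [5650/379]
step 1: S = H·P̄·Hᵀ + R = [93844/379]
step 1: K = P̄·Hᵀ·S⁻¹ = [-4431/23461; -3051/93844; 13431/93844]
step 1: x' = x̄ + K·y = [51373/23461, -199411/46922, 117445/46922]
step 1: P' = (I − K·H)·P̄ = [180540/23461 -446640/23461 179063/23461; -446640/23461 5510997/93844 -1787577/93844; 179063/23461 -1787577/93844 720729/93844]
step 2: x̄ = F·x = [-40983/23461, 9006/809, -117445/23461]
step 2: P̄ = F·P·Fᵀ + Q = [687604/23461 -59749/809 533424/23461; -59749/809 196557/809 -67945/809; 533424/23461 -67945/809 791112/23461]
step 2: y = z − H·x̄ = [205925/23461]
step 2: S = H·P̄·Hᵀ + R = [3730273/23461]
step 2: K = P̄·Hᵀ·S⁻¹ = [-462540/3730273; -713052/3730273; 773064/3730273]
step 2: x' = x̄ + K·y = [-10576119/3730273, 35267682/3730273, -11888185/3730273]
step 2: P' = (I − K·H)·P̄ = [100209172/3730273 -289558733/3730273 100054992/3730273; -289558733/3730273 884646165/3730273 -289796417/3730273; 100054992/3730273 -289796417/3730273 100312680/3730273]

step 0: x' = [305/379, 1967/379, -70/379], P' = [920/379 -1100/379 901/379; -1100/379 7165/379 -1102/379; 901/379 -1102/379 924/379]
step 1: x' = [51373/23461, -199411/46922, 117445/46922], P' = [180540/23461 -446640/23461 179063/23461; -446640/23461 5510997/93844 -1787577/93844; 179063/23461 -1787577/93844 720729/93844]
step 2: x' = [-10576119/3730273, 35267682/3730273, -11888185/3730273], P' = [100209172/3730273 -289558733/3730273 100054992/3730273; -289558733/3730273 884646165/3730273 -289796417/3730273; 100054992/3730273 -289796417/3730273 100312680/3730273]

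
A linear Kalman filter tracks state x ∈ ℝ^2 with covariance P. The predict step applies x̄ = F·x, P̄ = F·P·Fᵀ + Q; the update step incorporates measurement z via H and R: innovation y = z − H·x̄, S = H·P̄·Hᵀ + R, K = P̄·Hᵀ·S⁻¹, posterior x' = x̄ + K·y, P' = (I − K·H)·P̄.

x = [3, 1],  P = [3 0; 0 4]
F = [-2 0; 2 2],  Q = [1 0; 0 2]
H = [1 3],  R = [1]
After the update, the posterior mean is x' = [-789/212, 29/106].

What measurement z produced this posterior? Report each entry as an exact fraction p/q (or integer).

x̄ = F·x = [-6, 8]
P̄ = F·P·Fᵀ + Q = [13 -12; -12 30]
S = H·P̄·Hᵀ + R = [212]
K = P̄·Hᵀ·S⁻¹ = [-23/212; 39/106]
x' − x̄ = [483/212, -819/106] = K·y
y = (KᵀK)⁻¹·Kᵀ·(x' − x̄) = [-21]
z = y + H·x̄ = [-21] + [18] = [-3]

z = [-3]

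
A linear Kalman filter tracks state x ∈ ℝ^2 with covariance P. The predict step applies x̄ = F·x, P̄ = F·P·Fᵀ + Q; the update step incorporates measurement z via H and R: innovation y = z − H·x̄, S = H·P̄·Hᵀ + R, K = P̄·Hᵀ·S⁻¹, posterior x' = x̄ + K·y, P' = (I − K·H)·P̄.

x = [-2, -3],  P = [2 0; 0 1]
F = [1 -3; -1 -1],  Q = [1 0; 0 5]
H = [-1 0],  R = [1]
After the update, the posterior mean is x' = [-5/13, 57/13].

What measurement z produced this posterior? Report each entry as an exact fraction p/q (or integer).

x̄ = F·x = [7, 5]
P̄ = F·P·Fᵀ + Q = [12 1; 1 8]
S = H·P̄·Hᵀ + R = [13]
K = P̄·Hᵀ·S⁻¹ = [-12/13; -1/13]
x' − x̄ = [-96/13, -8/13] = K·y
y = (KᵀK)⁻¹·Kᵀ·(x' − x̄) = [8]
z = y + H·x̄ = [8] + [-7] = [1]

z = [1]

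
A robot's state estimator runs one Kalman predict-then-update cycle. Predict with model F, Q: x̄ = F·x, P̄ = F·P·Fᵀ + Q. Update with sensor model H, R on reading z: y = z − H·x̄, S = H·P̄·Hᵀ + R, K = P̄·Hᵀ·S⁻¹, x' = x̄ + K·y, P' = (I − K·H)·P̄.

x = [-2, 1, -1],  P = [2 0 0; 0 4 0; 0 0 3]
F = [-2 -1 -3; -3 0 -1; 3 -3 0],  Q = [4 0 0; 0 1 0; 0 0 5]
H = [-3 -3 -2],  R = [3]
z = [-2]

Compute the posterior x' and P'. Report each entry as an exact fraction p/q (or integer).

x' = [1134/493, 5135/986, -5045/493]
P' = [2767/493 1425/493 -6144/493; 1425/493 13043/986 -11850/493; -6144/493 -11850/493 27039/493]

x̄ = F·x = [6, 7, -9]
P̄ = F·P·Fᵀ + Q = [43 21 0; 21 22 -18; 0 -18 59]
y = z − H·x̄ = [19]
S = H·P̄·Hᵀ + R = [986]
K = P̄·Hᵀ·S⁻¹ = [-96/493; -93/986; -32/493]
x' = x̄ + K·y = [1134/493, 5135/986, -5045/493]
P' = (I − K·H)·P̄ = [2767/493 1425/493 -6144/493; 1425/493 13043/986 -11850/493; -6144/493 -11850/493 27039/493]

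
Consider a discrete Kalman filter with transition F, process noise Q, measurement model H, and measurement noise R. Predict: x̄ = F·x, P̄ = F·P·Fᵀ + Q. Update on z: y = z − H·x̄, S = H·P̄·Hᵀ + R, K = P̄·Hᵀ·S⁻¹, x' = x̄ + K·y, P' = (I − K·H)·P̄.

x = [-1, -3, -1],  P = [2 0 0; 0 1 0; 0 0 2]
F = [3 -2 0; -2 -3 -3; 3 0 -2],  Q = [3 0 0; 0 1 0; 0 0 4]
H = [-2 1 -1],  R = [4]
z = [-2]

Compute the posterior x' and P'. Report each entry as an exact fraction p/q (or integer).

x' = [806/133, 1598/133, 230/133]
P' = [587/133 978/133 -48/133; 978/133 3636/133 1584/133; -48/133 1584/133 1812/133]

x̄ = F·x = [3, 14, -1]
P̄ = F·P·Fᵀ + Q = [25 -6 18; -6 36 0; 18 0 30]
y = z − H·x̄ = [-11]
S = H·P̄·Hᵀ + R = [266]
K = P̄·Hᵀ·S⁻¹ = [-37/133; 24/133; -33/133]
x' = x̄ + K·y = [806/133, 1598/133, 230/133]
P' = (I − K·H)·P̄ = [587/133 978/133 -48/133; 978/133 3636/133 1584/133; -48/133 1584/133 1812/133]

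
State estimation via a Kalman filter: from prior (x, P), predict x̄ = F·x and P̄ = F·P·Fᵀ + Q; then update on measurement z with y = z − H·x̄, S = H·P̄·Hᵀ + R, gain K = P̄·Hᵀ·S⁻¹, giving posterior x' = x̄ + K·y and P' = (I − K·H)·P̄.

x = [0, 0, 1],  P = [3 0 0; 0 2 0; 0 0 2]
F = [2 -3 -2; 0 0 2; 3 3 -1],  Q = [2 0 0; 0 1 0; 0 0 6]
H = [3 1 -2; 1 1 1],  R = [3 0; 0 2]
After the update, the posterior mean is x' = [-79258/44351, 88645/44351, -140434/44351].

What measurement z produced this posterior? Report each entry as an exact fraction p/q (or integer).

x̄ = F·x = [-2, 2, -1]
P̄ = F·P·Fᵀ + Q = [40 -8 4; -8 9 -4; 4 -4 53]
S = H·P̄·Hᵀ + R = [504 -1; -1 88]
K = P̄·Hᵀ·S⁻¹ = [9188/44351 18248/44351; -619/44351 -1519/44351; -8571/44351 26614/44351]
x' − x̄ = [9444/44351, -57/44351, -96083/44351] = K·y
y = (KᵀK)⁻¹·Kᵀ·(x' − x̄) = [5, -2]
z = y + H·x̄ = [5, -2] + [-2, -1] = [3, -3]

z = [3, -3]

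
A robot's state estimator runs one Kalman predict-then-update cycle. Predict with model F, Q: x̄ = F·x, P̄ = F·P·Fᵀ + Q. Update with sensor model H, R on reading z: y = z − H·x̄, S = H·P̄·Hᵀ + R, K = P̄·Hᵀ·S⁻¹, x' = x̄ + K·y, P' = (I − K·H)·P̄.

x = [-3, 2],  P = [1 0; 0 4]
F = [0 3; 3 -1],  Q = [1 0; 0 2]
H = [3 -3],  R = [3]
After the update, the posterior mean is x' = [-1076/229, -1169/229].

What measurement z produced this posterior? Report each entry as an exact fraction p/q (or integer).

x̄ = F·x = [6, -11]
P̄ = F·P·Fᵀ + Q = [37 -12; -12 15]
S = H·P̄·Hᵀ + R = [687]
K = P̄·Hᵀ·S⁻¹ = [49/229; -27/229]
x' − x̄ = [-2450/229, 1350/229] = K·y
y = (KᵀK)⁻¹·Kᵀ·(x' − x̄) = [-50]
z = y + H·x̄ = [-50] + [51] = [1]

z = [1]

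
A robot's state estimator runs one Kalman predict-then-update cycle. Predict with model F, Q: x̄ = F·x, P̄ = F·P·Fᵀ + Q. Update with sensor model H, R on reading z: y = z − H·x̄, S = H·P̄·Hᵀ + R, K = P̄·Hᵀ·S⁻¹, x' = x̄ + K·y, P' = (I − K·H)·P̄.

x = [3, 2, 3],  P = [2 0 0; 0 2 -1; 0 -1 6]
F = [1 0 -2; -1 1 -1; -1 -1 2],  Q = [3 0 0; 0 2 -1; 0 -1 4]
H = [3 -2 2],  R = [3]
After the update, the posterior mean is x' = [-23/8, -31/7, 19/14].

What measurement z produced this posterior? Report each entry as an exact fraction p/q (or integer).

z = [3]

x̄ = F·x = [-3, -4, 1]
P̄ = F·P·Fᵀ + Q = [29 12 -28; 12 14 -16; -28 -16 36]
S = H·P̄·Hᵀ + R = [112]
K = P̄·Hᵀ·S⁻¹ = [1/16; -3/14; 5/28]
x' − x̄ = [1/8, -3/7, 5/14] = K·y
y = (KᵀK)⁻¹·Kᵀ·(x' − x̄) = [2]
z = y + H·x̄ = [2] + [1] = [3]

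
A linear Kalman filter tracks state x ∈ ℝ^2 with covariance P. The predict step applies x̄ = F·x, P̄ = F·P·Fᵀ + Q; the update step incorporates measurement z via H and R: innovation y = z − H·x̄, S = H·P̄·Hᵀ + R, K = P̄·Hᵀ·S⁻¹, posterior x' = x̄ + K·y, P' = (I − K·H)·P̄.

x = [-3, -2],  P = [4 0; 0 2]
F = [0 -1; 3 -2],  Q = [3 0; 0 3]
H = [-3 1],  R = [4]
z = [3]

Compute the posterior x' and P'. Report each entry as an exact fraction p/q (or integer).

x' = [-5/36, 65/36]
P' = [239/72 673/72; 673/72 2159/72]

x̄ = F·x = [2, -5]
P̄ = F·P·Fᵀ + Q = [5 4; 4 47]
y = z − H·x̄ = [14]
S = H·P̄·Hᵀ + R = [72]
K = P̄·Hᵀ·S⁻¹ = [-11/72; 35/72]
x' = x̄ + K·y = [-5/36, 65/36]
P' = (I − K·H)·P̄ = [239/72 673/72; 673/72 2159/72]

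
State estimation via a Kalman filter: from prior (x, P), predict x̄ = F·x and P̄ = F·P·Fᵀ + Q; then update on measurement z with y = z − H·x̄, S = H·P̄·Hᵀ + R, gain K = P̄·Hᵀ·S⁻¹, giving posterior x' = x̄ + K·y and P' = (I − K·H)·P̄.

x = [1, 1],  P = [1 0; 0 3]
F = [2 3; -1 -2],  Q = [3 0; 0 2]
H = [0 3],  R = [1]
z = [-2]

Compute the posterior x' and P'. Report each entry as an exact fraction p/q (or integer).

x' = [65/34, -93/136]
P' = [128/17 -5/34; -5/34 15/136]

x̄ = F·x = [5, -3]
P̄ = F·P·Fᵀ + Q = [34 -20; -20 15]
y = z − H·x̄ = [7]
S = H·P̄·Hᵀ + R = [136]
K = P̄·Hᵀ·S⁻¹ = [-15/34; 45/136]
x' = x̄ + K·y = [65/34, -93/136]
P' = (I − K·H)·P̄ = [128/17 -5/34; -5/34 15/136]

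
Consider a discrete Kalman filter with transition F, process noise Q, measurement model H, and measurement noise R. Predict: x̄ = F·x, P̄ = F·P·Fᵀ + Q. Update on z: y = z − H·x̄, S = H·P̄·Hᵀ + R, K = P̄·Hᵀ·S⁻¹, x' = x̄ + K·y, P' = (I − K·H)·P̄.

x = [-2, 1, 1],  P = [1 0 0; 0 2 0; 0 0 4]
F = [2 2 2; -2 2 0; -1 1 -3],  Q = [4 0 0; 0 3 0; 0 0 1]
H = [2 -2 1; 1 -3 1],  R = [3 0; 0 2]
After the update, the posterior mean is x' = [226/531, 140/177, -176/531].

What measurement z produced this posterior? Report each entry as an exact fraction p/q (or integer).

z = [-1, -2]

x̄ = F·x = [0, 6, 0]
P̄ = F·P·Fᵀ + Q = [32 4 -22; 4 15 6; -22 6 40]
S = H·P̄·Hᵀ + R = [87 66; 66 105]
K = P̄·Hᵀ·S⁻¹ = [1234/1593 -806/1593; 70/531 -221/531; -560/1593 352/1593]
x' − x̄ = [226/531, -922/177, -176/531] = K·y
y = (KᵀK)⁻¹·Kᵀ·(x' − x̄) = [11, 16]
z = y + H·x̄ = [11, 16] + [-12, -18] = [-1, -2]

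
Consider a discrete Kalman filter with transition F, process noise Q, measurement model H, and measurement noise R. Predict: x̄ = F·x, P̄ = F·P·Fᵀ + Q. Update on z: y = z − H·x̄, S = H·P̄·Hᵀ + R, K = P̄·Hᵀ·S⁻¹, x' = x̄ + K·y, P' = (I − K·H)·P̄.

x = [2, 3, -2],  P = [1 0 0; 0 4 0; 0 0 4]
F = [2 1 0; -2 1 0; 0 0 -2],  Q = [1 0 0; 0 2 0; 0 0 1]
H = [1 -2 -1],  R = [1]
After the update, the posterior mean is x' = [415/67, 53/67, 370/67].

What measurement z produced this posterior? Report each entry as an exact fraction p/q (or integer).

z = [-1]

x̄ = F·x = [7, -1, 4]
P̄ = F·P·Fᵀ + Q = [9 0 0; 0 10 0; 0 0 17]
S = H·P̄·Hᵀ + R = [67]
K = P̄·Hᵀ·S⁻¹ = [9/67; -20/67; -17/67]
x' − x̄ = [-54/67, 120/67, 102/67] = K·y
y = (KᵀK)⁻¹·Kᵀ·(x' − x̄) = [-6]
z = y + H·x̄ = [-6] + [5] = [-1]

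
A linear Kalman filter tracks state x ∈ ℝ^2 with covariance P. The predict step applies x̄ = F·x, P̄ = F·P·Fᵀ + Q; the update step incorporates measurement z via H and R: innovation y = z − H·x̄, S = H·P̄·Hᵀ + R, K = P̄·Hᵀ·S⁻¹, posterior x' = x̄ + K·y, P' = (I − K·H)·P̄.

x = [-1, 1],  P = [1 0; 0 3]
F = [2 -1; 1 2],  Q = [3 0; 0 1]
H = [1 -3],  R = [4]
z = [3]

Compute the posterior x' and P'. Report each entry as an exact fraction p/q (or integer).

x' = [-147/82, -125/82]
P' = [289/41 89/41; 89/41 45/41]

x̄ = F·x = [-3, 1]
P̄ = F·P·Fᵀ + Q = [10 -4; -4 14]
y = z − H·x̄ = [9]
S = H·P̄·Hᵀ + R = [164]
K = P̄·Hᵀ·S⁻¹ = [11/82; -23/82]
x' = x̄ + K·y = [-147/82, -125/82]
P' = (I − K·H)·P̄ = [289/41 89/41; 89/41 45/41]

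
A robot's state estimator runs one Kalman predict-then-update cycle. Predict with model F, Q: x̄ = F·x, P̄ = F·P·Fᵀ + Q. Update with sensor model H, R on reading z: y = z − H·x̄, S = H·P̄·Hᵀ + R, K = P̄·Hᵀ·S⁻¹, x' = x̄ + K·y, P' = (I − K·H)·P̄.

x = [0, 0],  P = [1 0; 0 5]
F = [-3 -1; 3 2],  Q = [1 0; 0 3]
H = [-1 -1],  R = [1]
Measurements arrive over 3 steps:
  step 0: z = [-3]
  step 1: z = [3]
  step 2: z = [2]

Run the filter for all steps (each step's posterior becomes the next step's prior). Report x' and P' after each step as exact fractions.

step 0: x' = [-6/5, 39/10], P' = [67/5 -69/5; -69/5 151/10]
step 1: x' = [-648/67, 470/67], P' = [1127/67 -1036/67; -1036/67 3026/201]
step 2: x' = [30094/4031, -36344/4031], P' = [90847/4031 -84348/4031; -84348/4031 81679/4031]

step 0: x̄ = F·x = [0, 0]
step 0: P̄ = F·P·Fᵀ + Q = [15 -19; -19 32]
step 0: y = z − H·x̄ = [-3]
step 0: S = H·P̄·Hᵀ + R = [10]
step 0: K = P̄·Hᵀ·S⁻¹ = [2/5; -13/10]
step 0: x' = x̄ + K·y = [-6/5, 39/10]
step 0: P' = (I − K·H)·P̄ = [67/5 -69/5; -69/5 151/10]
step 1: x̄ = F·x = [-3/10, 21/5]
step 1: P̄ = F·P·Fᵀ + Q = [539/10 -133/5; -133/5 92/5]
step 1: y = z − H·x̄ = [69/10]
step 1: S = H·P̄·Hᵀ + R = [201/10]
step 1: K = P̄·Hᵀ·S⁻¹ = [-91/67; 82/201]
step 1: x' = x̄ + K·y = [-648/67, 470/67]
step 1: P' = (I − K·H)·P̄ = [1127/67 -1036/67; -1036/67 3026/201]
step 2: x̄ = F·x = [22, -1004/67]
step 2: P̄ = F·P·Fᵀ + Q = [224/3 -127/3; -127/3 5840/201]
step 2: y = z − H·x̄ = [604/67]
step 2: S = H·P̄·Hᵀ + R = [4031/201]
step 2: K = P̄·Hᵀ·S⁻¹ = [-6499/4031; 2669/4031]
step 2: x' = x̄ + K·y = [30094/4031, -36344/4031]
step 2: P' = (I − K·H)·P̄ = [90847/4031 -84348/4031; -84348/4031 81679/4031]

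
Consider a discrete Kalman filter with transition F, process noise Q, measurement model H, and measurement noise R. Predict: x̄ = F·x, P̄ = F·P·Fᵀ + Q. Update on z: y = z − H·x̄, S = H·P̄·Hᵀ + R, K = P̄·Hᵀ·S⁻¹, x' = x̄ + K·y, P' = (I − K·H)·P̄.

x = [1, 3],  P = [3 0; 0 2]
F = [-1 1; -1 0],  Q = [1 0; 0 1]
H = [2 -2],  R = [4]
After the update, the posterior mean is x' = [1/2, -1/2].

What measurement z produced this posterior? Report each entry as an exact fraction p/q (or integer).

x̄ = F·x = [2, -1]
P̄ = F·P·Fᵀ + Q = [6 3; 3 4]
S = H·P̄·Hᵀ + R = [20]
K = P̄·Hᵀ·S⁻¹ = [3/10; -1/10]
x' − x̄ = [-3/2, 1/2] = K·y
y = (KᵀK)⁻¹·Kᵀ·(x' − x̄) = [-5]
z = y + H·x̄ = [-5] + [6] = [1]

z = [1]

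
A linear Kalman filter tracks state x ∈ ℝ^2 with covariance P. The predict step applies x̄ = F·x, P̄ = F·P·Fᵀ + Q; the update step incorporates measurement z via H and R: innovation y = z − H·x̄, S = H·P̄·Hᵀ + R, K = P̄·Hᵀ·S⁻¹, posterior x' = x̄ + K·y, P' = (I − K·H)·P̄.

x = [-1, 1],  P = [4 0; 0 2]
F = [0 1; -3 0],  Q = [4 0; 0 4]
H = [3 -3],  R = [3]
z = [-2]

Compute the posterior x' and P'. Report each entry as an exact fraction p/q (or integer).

x' = [163/139, 257/139]
P' = [726/139 720/139; 720/139 760/139]

x̄ = F·x = [1, 3]
P̄ = F·P·Fᵀ + Q = [6 0; 0 40]
y = z − H·x̄ = [4]
S = H·P̄·Hᵀ + R = [417]
K = P̄·Hᵀ·S⁻¹ = [6/139; -40/139]
x' = x̄ + K·y = [163/139, 257/139]
P' = (I − K·H)·P̄ = [726/139 720/139; 720/139 760/139]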